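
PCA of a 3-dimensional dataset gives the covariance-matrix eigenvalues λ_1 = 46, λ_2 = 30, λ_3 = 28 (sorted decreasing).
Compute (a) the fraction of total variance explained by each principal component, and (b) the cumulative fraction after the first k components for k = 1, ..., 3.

Step 1 — total variance = trace(Sigma) = Σ λ_i = 46 + 30 + 28 = 104.

Step 2 — fraction explained by component i = λ_i / Σ λ:
  PC1: 46/104 = 0.4423
  PC2: 30/104 = 0.2885
  PC3: 28/104 = 0.2692

Step 3 — cumulative fraction after k components = (λ_1 + ... + λ_k) / Σ λ:
  k = 1: 46/104 = 0.4423
  k = 2: (46 + 30)/104 = 76/104 = 0.7308
  k = 3: (46 + 30 + 28)/104 = 104/104 = 1

Summary (fraction, with percent):

explained: PC1 0.4423 (44.23%), PC2 0.2885 (28.85%), PC3 0.2692 (26.92%);  cumulative: 0.4423, 0.7308, 1


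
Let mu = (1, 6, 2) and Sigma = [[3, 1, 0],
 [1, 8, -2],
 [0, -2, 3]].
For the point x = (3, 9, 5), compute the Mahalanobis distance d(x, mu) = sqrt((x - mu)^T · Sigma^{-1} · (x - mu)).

Step 1 — centre the observation: (x - mu) = (2, 3, 3).

Step 2 — invert Sigma (cofactor / det for 3×3, or solve directly):
  Sigma^{-1} = [[0.3509, -0.0526, -0.0351],
 [-0.0526, 0.1579, 0.1053],
 [-0.0351, 0.1053, 0.4035]].

Step 3 — form the quadratic (x - mu)^T · Sigma^{-1} · (x - mu):
  Sigma^{-1} · (x - mu) = (0.4386, 0.6842, 1.4561).
  (x - mu)^T · [Sigma^{-1} · (x - mu)] = (2)·(0.4386) + (3)·(0.6842) + (3)·(1.4561) = 7.2982.

Step 4 — take square root: d = √(7.2982) ≈ 2.7015.

d(x, mu) = √(7.2982) ≈ 2.7015


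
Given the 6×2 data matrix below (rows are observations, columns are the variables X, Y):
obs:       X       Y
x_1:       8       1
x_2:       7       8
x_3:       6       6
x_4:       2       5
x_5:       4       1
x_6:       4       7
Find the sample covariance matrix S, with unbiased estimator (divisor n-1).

Step 1 — column means:
  mean(X) = (8 + 7 + 6 + 2 + 4 + 4) / 6 = 31/6 = 5.1667
  mean(Y) = (1 + 8 + 6 + 5 + 1 + 7) / 6 = 28/6 = 4.6667

Step 2 — sample covariance S[i,j] = (1/(n-1)) · Σ_k (x_{k,i} - mean_i) · (x_{k,j} - mean_j), with n-1 = 5.
  S[X,X] = ((2.8333)·(2.8333) + (1.8333)·(1.8333) + (0.8333)·(0.8333) + (-3.1667)·(-3.1667) + (-1.1667)·(-1.1667) + (-1.1667)·(-1.1667)) / 5 = 24.8333/5 = 4.9667
  S[X,Y] = ((2.8333)·(-3.6667) + (1.8333)·(3.3333) + (0.8333)·(1.3333) + (-3.1667)·(0.3333) + (-1.1667)·(-3.6667) + (-1.1667)·(2.3333)) / 5 = -2.6667/5 = -0.5333
  S[Y,Y] = ((-3.6667)·(-3.6667) + (3.3333)·(3.3333) + (1.3333)·(1.3333) + (0.3333)·(0.3333) + (-3.6667)·(-3.6667) + (2.3333)·(2.3333)) / 5 = 45.3333/5 = 9.0667

S is symmetric (S[j,i] = S[i,j]). Assembling:

S = [[4.9667, -0.5333],
 [-0.5333, 9.0667]]


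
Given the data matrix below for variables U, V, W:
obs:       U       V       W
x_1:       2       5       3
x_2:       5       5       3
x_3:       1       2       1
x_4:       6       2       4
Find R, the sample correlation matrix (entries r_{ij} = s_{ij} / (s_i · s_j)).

Step 1 — column means:
  mean(U) = (2 + 5 + 1 + 6) / 4 = 14/4 = 3.5
  mean(V) = (5 + 5 + 2 + 2) / 4 = 14/4 = 3.5
  mean(W) = (3 + 3 + 1 + 4) / 4 = 11/4 = 2.75

Step 2 — sample variances and covariances s[i,j] = (1/(n-1)) · Σ_k (x_{k,i} - mean_i) · (x_{k,j} - mean_j), with n-1 = 3:
  s[U,U] = ((-1.5)·(-1.5) + (1.5)·(1.5) + (-2.5)·(-2.5) + (2.5)·(2.5)) / 3 = 17/3 = 5.6667
  s[U,V] = ((-1.5)·(1.5) + (1.5)·(1.5) + (-2.5)·(-1.5) + (2.5)·(-1.5)) / 3 = 0/3 = 0
  s[U,W] = ((-1.5)·(0.25) + (1.5)·(0.25) + (-2.5)·(-1.75) + (2.5)·(1.25)) / 3 = 7.5/3 = 2.5
  s[V,V] = ((1.5)·(1.5) + (1.5)·(1.5) + (-1.5)·(-1.5) + (-1.5)·(-1.5)) / 3 = 9/3 = 3
  s[V,W] = ((1.5)·(0.25) + (1.5)·(0.25) + (-1.5)·(-1.75) + (-1.5)·(1.25)) / 3 = 1.5/3 = 0.5
  s[W,W] = ((0.25)·(0.25) + (0.25)·(0.25) + (-1.75)·(-1.75) + (1.25)·(1.25)) / 3 = 4.75/3 = 1.5833
  Sample standard deviations s_i = √(s[i,i]):
  s(U) = √(5.6667) = 2.3805
  s(V) = √(3) = 1.7321
  s(W) = √(1.5833) = 1.2583

Step 3 — r_{ij} = s_{ij} / (s_i · s_j):
  r[U,U] = 1 (diagonal).
  r[U,V] = 0 / (2.3805 · 1.7321) = 0 / 4.1231 = 0
  r[U,W] = 2.5 / (2.3805 · 1.2583) = 2.5 / 2.9954 = 0.8346
  r[V,V] = 1 (diagonal).
  r[V,W] = 0.5 / (1.7321 · 1.2583) = 0.5 / 2.1794 = 0.2294
  r[W,W] = 1 (diagonal).

R is symmetric with unit diagonal. Assembling:

R = [[1, 0, 0.8346],
 [0, 1, 0.2294],
 [0.8346, 0.2294, 1]]


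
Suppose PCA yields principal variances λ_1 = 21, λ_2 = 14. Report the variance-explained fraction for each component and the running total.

Step 1 — total variance = trace(Sigma) = Σ λ_i = 21 + 14 = 35.

Step 2 — fraction explained by component i = λ_i / Σ λ:
  PC1: 21/35 = 0.6
  PC2: 14/35 = 0.4

Step 3 — cumulative fraction after k components = (λ_1 + ... + λ_k) / Σ λ:
  k = 1: 21/35 = 0.6
  k = 2: (21 + 14)/35 = 35/35 = 1

Summary (fraction, with percent):

explained: PC1 0.6 (60%), PC2 0.4 (40%);  cumulative: 0.6, 1


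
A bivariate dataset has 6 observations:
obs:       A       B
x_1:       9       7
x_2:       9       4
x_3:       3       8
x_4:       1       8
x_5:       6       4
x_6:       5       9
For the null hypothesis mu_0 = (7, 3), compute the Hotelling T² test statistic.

Step 1 — sample mean vector:
  mean(A) = (9 + 9 + 3 + 1 + 6 + 5) / 6 = 33/6 = 5.5
  mean(B) = (7 + 4 + 8 + 8 + 4 + 9) / 6 = 40/6 = 6.6667
  x̄ = (5.5, 6.6667),  deviation x̄ - mu_0 = (5.5, 6.6667) - (7, 3) = (-1.5, 3.6667).

Step 2 — sample covariance matrix, S[i,j] = (1/(n-1)) · Σ_k (x_{k,i} - mean_i) · (x_{k,j} - mean_j), divisor n-1 = 5:
  S[A,A] = ((3.5)·(3.5) + (3.5)·(3.5) + (-2.5)·(-2.5) + (-4.5)·(-4.5) + (0.5)·(0.5) + (-0.5)·(-0.5)) / 5 = 51.5/5 = 10.3
  S[A,B] = ((3.5)·(0.3333) + (3.5)·(-2.6667) + (-2.5)·(1.3333) + (-4.5)·(1.3333) + (0.5)·(-2.6667) + (-0.5)·(2.3333)) / 5 = -20/5 = -4
  S[B,B] = ((0.3333)·(0.3333) + (-2.6667)·(-2.6667) + (1.3333)·(1.3333) + (1.3333)·(1.3333) + (-2.6667)·(-2.6667) + (2.3333)·(2.3333)) / 5 = 23.3333/5 = 4.6667
  S = [[10.3, -4],
 [-4, 4.6667]].

Step 3 — invert S. det(S) = 10.3·4.6667 - (-4)² = 32.0667.
  S^{-1} = (1/det) · [[d, -b], [-b, a]] = [[0.1455, 0.1247],
 [0.1247, 0.3212]].

Step 4 — quadratic form (x̄ - mu_0)^T · S^{-1} · (x̄ - mu_0):
  S^{-1} · (x̄ - mu_0) = (0.2391, 0.9906),
  (x̄ - mu_0)^T · [...] = (-1.5)·(0.2391) + (3.6667)·(0.9906) = 3.2737.

Step 5 — scale by n: T² = 6 · 3.2737 = 19.6424.

T² ≈ 19.6424


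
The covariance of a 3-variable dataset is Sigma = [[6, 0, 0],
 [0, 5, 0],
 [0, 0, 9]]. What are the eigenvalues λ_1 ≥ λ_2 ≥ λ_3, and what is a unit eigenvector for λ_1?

Step 1 — characteristic polynomial p(λ) = det(λI - Sigma) = λ³ - tr·λ² + c_1·λ - det, where tr = trace, c_1 = sum of the principal 2×2 minors, det = det(Sigma):
  tr = 6 + 5 + 9 = 20,
  c_1 = (6·5 - (0)²) + (6·9 - (0)²) + (5·9 - (0)²) = 30 + 54 + 45 = 129,
  det = 6·(5·9 - (0)²) - (0)·((0)·9 - (0)·(0)) + (0)·((0)·(0) - 5·(0)) = 6·(45) - (0)·(0) + (0)·(0) = 270.
  So p(λ) = λ³ - 20λ² + 129λ - 270.
Step 2 — look for an integer root (rational root theorem: any rational root is an integer divisor of 270). Testing λ = 5:
  p(5) = 125 - 500 + 645 - 270 = 0  ✓
  Dividing out (λ - 5): p(λ) = (λ - 5)(λ² - 15λ + 54).
Step 3 — remaining eigenvalues from the quadratic λ² - 15λ + 54 = 0:
  Δ = 15² - 4·54 = 225 - 216 = 9,  λ = (15 ± √9)/2 = (15 ± 3)/2 = 9 or 6.
  Sorted: λ_1 = 9,  λ_2 = 6,  λ_3 = 5  (check: sum = 20 = tr ✓).

Step 4 — unit eigenvector for λ_1 = 9: v spans the null space of (Sigma - λ_1 I), whose rows are
  r_1 = (-3, 0, 0),  r_2 = (0, -4, 0),  r_3 = (0, 0, 0).
  v is orthogonal to every row, so take v ∝ r_1 × r_2 = ((0)·(0) - (0)·(-4), (0)·(0) - (-3)·(0), (-3)·(-4) - (0)·(0)) = (0, 0, 12).
  Rescale (divide by 12): u = (0, 0, 1).
  ||u|| = √((0)² + (0)² + (1)²) = √(1) = 1,  v_1 = u/||u|| ≈ (0, 0, 1) (||v_1|| = 1).

λ_1 = 9,  λ_2 = 6,  λ_3 = 5;  v_1 ≈ (0, 0, 1)


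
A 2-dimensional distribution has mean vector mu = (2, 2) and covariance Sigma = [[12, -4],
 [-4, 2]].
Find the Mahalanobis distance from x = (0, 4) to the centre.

Step 1 — centre the observation: (x - mu) = (-2, 2).

Step 2 — invert Sigma. det(Sigma) = 12·2 - (-4)² = 8.
  Sigma^{-1} = (1/det) · [[d, -b], [-b, a]] = [[0.25, 0.5],
 [0.5, 1.5]].

Step 3 — form the quadratic (x - mu)^T · Sigma^{-1} · (x - mu):
  Sigma^{-1} · (x - mu) = (0.5, 2).
  (x - mu)^T · [Sigma^{-1} · (x - mu)] = (-2)·(0.5) + (2)·(2) = 3.

Step 4 — take square root: d = √(3) ≈ 1.7321.

d(x, mu) = √(3) ≈ 1.7321


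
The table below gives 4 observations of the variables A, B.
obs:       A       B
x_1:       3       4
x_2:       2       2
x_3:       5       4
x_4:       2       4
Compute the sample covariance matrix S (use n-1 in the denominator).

Step 1 — column means:
  mean(A) = (3 + 2 + 5 + 2) / 4 = 12/4 = 3
  mean(B) = (4 + 2 + 4 + 4) / 4 = 14/4 = 3.5

Step 2 — sample covariance S[i,j] = (1/(n-1)) · Σ_k (x_{k,i} - mean_i) · (x_{k,j} - mean_j), with n-1 = 3.
  S[A,A] = ((0)·(0) + (-1)·(-1) + (2)·(2) + (-1)·(-1)) / 3 = 6/3 = 2
  S[A,B] = ((0)·(0.5) + (-1)·(-1.5) + (2)·(0.5) + (-1)·(0.5)) / 3 = 2/3 = 0.6667
  S[B,B] = ((0.5)·(0.5) + (-1.5)·(-1.5) + (0.5)·(0.5) + (0.5)·(0.5)) / 3 = 3/3 = 1

S is symmetric (S[j,i] = S[i,j]). Assembling:

S = [[2, 0.6667],
 [0.6667, 1]]


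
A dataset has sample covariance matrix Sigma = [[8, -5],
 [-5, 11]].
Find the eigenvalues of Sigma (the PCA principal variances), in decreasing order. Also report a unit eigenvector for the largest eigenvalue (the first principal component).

Step 1 — characteristic polynomial of 2×2 Sigma:
  det(Sigma - λI) = λ² - trace · λ + det = 0.
  trace = 8 + 11 = 19, det = 8·11 - (-5)² = 63.
Step 2 — discriminant:
  Δ = trace² - 4·det = 361 - 252 = 109.
Step 3 — eigenvalues:
  λ = (trace ± √Δ)/2 = (19 ± 10.4403)/2,
  λ_1 = 14.7202,  λ_2 = 4.2798.

Step 4 — unit eigenvector for λ_1: solve (Sigma - λ_1 I)v = 0. First row:
  (8 - 14.7202)·v_x + (-5)·v_y = 0, i.e. (-6.7202)·v_x + (-5)·v_y = 0,
  so v ∝ (b, λ_1 - a) = (-5, 6.7202); multiply by -1 so the first entry is positive: u = (5, -6.7202).
  ||u|| = √((5)² + (-6.7202)²) = √(70.1605) ≈ 8.3762,
  v_1 = u/||u|| ≈ (0.5969, -0.8023) (||v_1|| = 1).

λ_1 = 14.7202,  λ_2 = 4.2798;  v_1 ≈ (0.5969, -0.8023)


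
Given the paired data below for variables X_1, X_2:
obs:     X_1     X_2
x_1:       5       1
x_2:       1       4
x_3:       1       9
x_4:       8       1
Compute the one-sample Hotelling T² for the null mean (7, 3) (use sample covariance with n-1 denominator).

Step 1 — sample mean vector:
  mean(X_1) = (5 + 1 + 1 + 8) / 4 = 15/4 = 3.75
  mean(X_2) = (1 + 4 + 9 + 1) / 4 = 15/4 = 3.75
  x̄ = (3.75, 3.75),  deviation x̄ - mu_0 = (3.75, 3.75) - (7, 3) = (-3.25, 0.75).

Step 2 — sample covariance matrix, S[i,j] = (1/(n-1)) · Σ_k (x_{k,i} - mean_i) · (x_{k,j} - mean_j), divisor n-1 = 3:
  S[X_1,X_1] = ((1.25)·(1.25) + (-2.75)·(-2.75) + (-2.75)·(-2.75) + (4.25)·(4.25)) / 3 = 34.75/3 = 11.5833
  S[X_1,X_2] = ((1.25)·(-2.75) + (-2.75)·(0.25) + (-2.75)·(5.25) + (4.25)·(-2.75)) / 3 = -30.25/3 = -10.0833
  S[X_2,X_2] = ((-2.75)·(-2.75) + (0.25)·(0.25) + (5.25)·(5.25) + (-2.75)·(-2.75)) / 3 = 42.75/3 = 14.25
  S = [[11.5833, -10.0833],
 [-10.0833, 14.25]].

Step 3 — invert S. det(S) = 11.5833·14.25 - (-10.0833)² = 63.3889.
  S^{-1} = (1/det) · [[d, -b], [-b, a]] = [[0.2248, 0.1591],
 [0.1591, 0.1827]].

Step 4 — quadratic form (x̄ - mu_0)^T · S^{-1} · (x̄ - mu_0):
  S^{-1} · (x̄ - mu_0) = (-0.6113, -0.3799),
  (x̄ - mu_0)^T · [...] = (-3.25)·(-0.6113) + (0.75)·(-0.3799) = 1.7018.

Step 5 — scale by n: T² = 4 · 1.7018 = 6.8072.

T² ≈ 6.8072


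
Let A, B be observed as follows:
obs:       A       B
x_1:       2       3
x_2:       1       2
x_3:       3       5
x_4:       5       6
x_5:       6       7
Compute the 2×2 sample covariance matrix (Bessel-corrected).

Step 1 — column means:
  mean(A) = (2 + 1 + 3 + 5 + 6) / 5 = 17/5 = 3.4
  mean(B) = (3 + 2 + 5 + 6 + 7) / 5 = 23/5 = 4.6

Step 2 — sample covariance S[i,j] = (1/(n-1)) · Σ_k (x_{k,i} - mean_i) · (x_{k,j} - mean_j), with n-1 = 4.
  S[A,A] = ((-1.4)·(-1.4) + (-2.4)·(-2.4) + (-0.4)·(-0.4) + (1.6)·(1.6) + (2.6)·(2.6)) / 4 = 17.2/4 = 4.3
  S[A,B] = ((-1.4)·(-1.6) + (-2.4)·(-2.6) + (-0.4)·(0.4) + (1.6)·(1.4) + (2.6)·(2.4)) / 4 = 16.8/4 = 4.2
  S[B,B] = ((-1.6)·(-1.6) + (-2.6)·(-2.6) + (0.4)·(0.4) + (1.4)·(1.4) + (2.4)·(2.4)) / 4 = 17.2/4 = 4.3

S is symmetric (S[j,i] = S[i,j]). Assembling:

S = [[4.3, 4.2],
 [4.2, 4.3]]


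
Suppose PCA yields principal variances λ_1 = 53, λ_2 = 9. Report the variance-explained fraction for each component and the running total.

Step 1 — total variance = trace(Sigma) = Σ λ_i = 53 + 9 = 62.

Step 2 — fraction explained by component i = λ_i / Σ λ:
  PC1: 53/62 = 0.8548
  PC2: 9/62 = 0.1452

Step 3 — cumulative fraction after k components = (λ_1 + ... + λ_k) / Σ λ:
  k = 1: 53/62 = 0.8548
  k = 2: (53 + 9)/62 = 62/62 = 1

Summary (fraction, with percent):

explained: PC1 0.8548 (85.48%), PC2 0.1452 (14.52%);  cumulative: 0.8548, 1


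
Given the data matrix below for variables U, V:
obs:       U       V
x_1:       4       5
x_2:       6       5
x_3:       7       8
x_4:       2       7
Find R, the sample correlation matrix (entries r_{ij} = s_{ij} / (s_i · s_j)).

Step 1 — column means:
  mean(U) = (4 + 6 + 7 + 2) / 4 = 19/4 = 4.75
  mean(V) = (5 + 5 + 8 + 7) / 4 = 25/4 = 6.25

Step 2 — sample variances and covariances s[i,j] = (1/(n-1)) · Σ_k (x_{k,i} - mean_i) · (x_{k,j} - mean_j), with n-1 = 3:
  s[U,U] = ((-0.75)·(-0.75) + (1.25)·(1.25) + (2.25)·(2.25) + (-2.75)·(-2.75)) / 3 = 14.75/3 = 4.9167
  s[U,V] = ((-0.75)·(-1.25) + (1.25)·(-1.25) + (2.25)·(1.75) + (-2.75)·(0.75)) / 3 = 1.25/3 = 0.4167
  s[V,V] = ((-1.25)·(-1.25) + (-1.25)·(-1.25) + (1.75)·(1.75) + (0.75)·(0.75)) / 3 = 6.75/3 = 2.25
  Sample standard deviations s_i = √(s[i,i]):
  s(U) = √(4.9167) = 2.2174
  s(V) = √(2.25) = 1.5

Step 3 — r_{ij} = s_{ij} / (s_i · s_j):
  r[U,U] = 1 (diagonal).
  r[U,V] = 0.4167 / (2.2174 · 1.5) = 0.4167 / 3.326 = 0.1253
  r[V,V] = 1 (diagonal).

R is symmetric with unit diagonal. Assembling:

R = [[1, 0.1253],
 [0.1253, 1]]


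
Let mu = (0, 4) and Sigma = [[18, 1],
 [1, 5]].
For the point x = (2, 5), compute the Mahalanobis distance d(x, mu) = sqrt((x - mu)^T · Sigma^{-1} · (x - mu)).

Step 1 — centre the observation: (x - mu) = (2, 1).

Step 2 — invert Sigma. det(Sigma) = 18·5 - (1)² = 89.
  Sigma^{-1} = (1/det) · [[d, -b], [-b, a]] = [[0.0562, -0.0112],
 [-0.0112, 0.2022]].

Step 3 — form the quadratic (x - mu)^T · Sigma^{-1} · (x - mu):
  Sigma^{-1} · (x - mu) = (0.1011, 0.1798).
  (x - mu)^T · [Sigma^{-1} · (x - mu)] = (2)·(0.1011) + (1)·(0.1798) = 0.382.

Step 4 — take square root: d = √(0.382) ≈ 0.6181.

d(x, mu) = √(0.382) ≈ 0.6181


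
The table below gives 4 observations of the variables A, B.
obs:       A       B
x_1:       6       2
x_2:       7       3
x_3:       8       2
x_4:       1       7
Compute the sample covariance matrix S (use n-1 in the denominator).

Step 1 — column means:
  mean(A) = (6 + 7 + 8 + 1) / 4 = 22/4 = 5.5
  mean(B) = (2 + 3 + 2 + 7) / 4 = 14/4 = 3.5

Step 2 — sample covariance S[i,j] = (1/(n-1)) · Σ_k (x_{k,i} - mean_i) · (x_{k,j} - mean_j), with n-1 = 3.
  S[A,A] = ((0.5)·(0.5) + (1.5)·(1.5) + (2.5)·(2.5) + (-4.5)·(-4.5)) / 3 = 29/3 = 9.6667
  S[A,B] = ((0.5)·(-1.5) + (1.5)·(-0.5) + (2.5)·(-1.5) + (-4.5)·(3.5)) / 3 = -21/3 = -7
  S[B,B] = ((-1.5)·(-1.5) + (-0.5)·(-0.5) + (-1.5)·(-1.5) + (3.5)·(3.5)) / 3 = 17/3 = 5.6667

S is symmetric (S[j,i] = S[i,j]). Assembling:

S = [[9.6667, -7],
 [-7, 5.6667]]


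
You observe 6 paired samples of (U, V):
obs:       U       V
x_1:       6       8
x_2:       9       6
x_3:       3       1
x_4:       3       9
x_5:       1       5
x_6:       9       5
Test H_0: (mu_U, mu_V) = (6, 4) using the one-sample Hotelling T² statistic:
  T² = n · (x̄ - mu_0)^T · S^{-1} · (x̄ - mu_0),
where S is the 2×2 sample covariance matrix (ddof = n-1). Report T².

Step 1 — sample mean vector:
  mean(U) = (6 + 9 + 3 + 3 + 1 + 9) / 6 = 31/6 = 5.1667
  mean(V) = (8 + 6 + 1 + 9 + 5 + 5) / 6 = 34/6 = 5.6667
  x̄ = (5.1667, 5.6667),  deviation x̄ - mu_0 = (5.1667, 5.6667) - (6, 4) = (-0.8333, 1.6667).

Step 2 — sample covariance matrix, S[i,j] = (1/(n-1)) · Σ_k (x_{k,i} - mean_i) · (x_{k,j} - mean_j), divisor n-1 = 5:
  S[U,U] = ((0.8333)·(0.8333) + (3.8333)·(3.8333) + (-2.1667)·(-2.1667) + (-2.1667)·(-2.1667) + (-4.1667)·(-4.1667) + (3.8333)·(3.8333)) / 5 = 56.8333/5 = 11.3667
  S[U,V] = ((0.8333)·(2.3333) + (3.8333)·(0.3333) + (-2.1667)·(-4.6667) + (-2.1667)·(3.3333) + (-4.1667)·(-0.6667) + (3.8333)·(-0.6667)) / 5 = 6.3333/5 = 1.2667
  S[V,V] = ((2.3333)·(2.3333) + (0.3333)·(0.3333) + (-4.6667)·(-4.6667) + (3.3333)·(3.3333) + (-0.6667)·(-0.6667) + (-0.6667)·(-0.6667)) / 5 = 39.3333/5 = 7.8667
  S = [[11.3667, 1.2667],
 [1.2667, 7.8667]].

Step 3 — invert S. det(S) = 11.3667·7.8667 - (1.2667)² = 87.8133.
  S^{-1} = (1/det) · [[d, -b], [-b, a]] = [[0.0896, -0.0144],
 [-0.0144, 0.1294]].

Step 4 — quadratic form (x̄ - mu_0)^T · S^{-1} · (x̄ - mu_0):
  S^{-1} · (x̄ - mu_0) = (-0.0987, 0.2278),
  (x̄ - mu_0)^T · [...] = (-0.8333)·(-0.0987) + (1.6667)·(0.2278) = 0.4618.

Step 5 — scale by n: T² = 6 · 0.4618 = 2.771.

T² ≈ 2.771


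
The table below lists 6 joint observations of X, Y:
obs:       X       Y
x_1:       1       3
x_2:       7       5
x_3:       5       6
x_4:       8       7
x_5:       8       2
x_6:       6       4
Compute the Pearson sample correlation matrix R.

Step 1 — column means:
  mean(X) = (1 + 7 + 5 + 8 + 8 + 6) / 6 = 35/6 = 5.8333
  mean(Y) = (3 + 5 + 6 + 7 + 2 + 4) / 6 = 27/6 = 4.5

Step 2 — sample variances and covariances s[i,j] = (1/(n-1)) · Σ_k (x_{k,i} - mean_i) · (x_{k,j} - mean_j), with n-1 = 5:
  s[X,X] = ((-4.8333)·(-4.8333) + (1.1667)·(1.1667) + (-0.8333)·(-0.8333) + (2.1667)·(2.1667) + (2.1667)·(2.1667) + (0.1667)·(0.1667)) / 5 = 34.8333/5 = 6.9667
  s[X,Y] = ((-4.8333)·(-1.5) + (1.1667)·(0.5) + (-0.8333)·(1.5) + (2.1667)·(2.5) + (2.1667)·(-2.5) + (0.1667)·(-0.5)) / 5 = 6.5/5 = 1.3
  s[Y,Y] = ((-1.5)·(-1.5) + (0.5)·(0.5) + (1.5)·(1.5) + (2.5)·(2.5) + (-2.5)·(-2.5) + (-0.5)·(-0.5)) / 5 = 17.5/5 = 3.5
  Sample standard deviations s_i = √(s[i,i]):
  s(X) = √(6.9667) = 2.6394
  s(Y) = √(3.5) = 1.8708

Step 3 — r_{ij} = s_{ij} / (s_i · s_j):
  r[X,X] = 1 (diagonal).
  r[X,Y] = 1.3 / (2.6394 · 1.8708) = 1.3 / 4.9379 = 0.2633
  r[Y,Y] = 1 (diagonal).

R is symmetric with unit diagonal. Assembling:

R = [[1, 0.2633],
 [0.2633, 1]]


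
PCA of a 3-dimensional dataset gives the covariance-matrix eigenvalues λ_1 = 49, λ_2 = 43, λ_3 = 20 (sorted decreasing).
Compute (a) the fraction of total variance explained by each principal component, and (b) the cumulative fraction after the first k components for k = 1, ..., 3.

Step 1 — total variance = trace(Sigma) = Σ λ_i = 49 + 43 + 20 = 112.

Step 2 — fraction explained by component i = λ_i / Σ λ:
  PC1: 49/112 = 0.4375
  PC2: 43/112 = 0.3839
  PC3: 20/112 = 0.1786

Step 3 — cumulative fraction after k components = (λ_1 + ... + λ_k) / Σ λ:
  k = 1: 49/112 = 0.4375
  k = 2: (49 + 43)/112 = 92/112 = 0.8214
  k = 3: (49 + 43 + 20)/112 = 112/112 = 1

Summary (fraction, with percent):

explained: PC1 0.4375 (43.75%), PC2 0.3839 (38.39%), PC3 0.1786 (17.86%);  cumulative: 0.4375, 0.8214, 1


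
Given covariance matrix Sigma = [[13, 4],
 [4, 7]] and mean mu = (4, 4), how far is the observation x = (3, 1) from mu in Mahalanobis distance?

Step 1 — centre the observation: (x - mu) = (-1, -3).

Step 2 — invert Sigma. det(Sigma) = 13·7 - (4)² = 75.
  Sigma^{-1} = (1/det) · [[d, -b], [-b, a]] = [[0.0933, -0.0533],
 [-0.0533, 0.1733]].

Step 3 — form the quadratic (x - mu)^T · Sigma^{-1} · (x - mu):
  Sigma^{-1} · (x - mu) = (0.0667, -0.4667).
  (x - mu)^T · [Sigma^{-1} · (x - mu)] = (-1)·(0.0667) + (-3)·(-0.4667) = 1.3333.

Step 4 — take square root: d = √(1.3333) ≈ 1.1547.

d(x, mu) = √(1.3333) ≈ 1.1547


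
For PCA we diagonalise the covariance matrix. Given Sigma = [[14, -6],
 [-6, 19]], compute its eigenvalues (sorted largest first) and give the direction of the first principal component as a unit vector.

Step 1 — characteristic polynomial of 2×2 Sigma:
  det(Sigma - λI) = λ² - trace · λ + det = 0.
  trace = 14 + 19 = 33, det = 14·19 - (-6)² = 230.
Step 2 — discriminant:
  Δ = trace² - 4·det = 1089 - 920 = 169.
Step 3 — eigenvalues:
  λ = (trace ± √Δ)/2 = (33 ± 13)/2,
  λ_1 = 23,  λ_2 = 10.

Step 4 — unit eigenvector for λ_1: solve (Sigma - λ_1 I)v = 0. First row:
  (14 - 23)·v_x + (-6)·v_y = 0, i.e. (-9)·v_x + (-6)·v_y = 0,
  so v ∝ (b, λ_1 - a) = (-6, 9); multiply by -1 so the first entry is positive: u = (6, -9).
  ||u|| = √((6)² + (-9)²) = √(117) ≈ 10.8167,
  v_1 = u/||u|| ≈ (0.5547, -0.8321) (||v_1|| = 1).

λ_1 = 23,  λ_2 = 10;  v_1 ≈ (0.5547, -0.8321)


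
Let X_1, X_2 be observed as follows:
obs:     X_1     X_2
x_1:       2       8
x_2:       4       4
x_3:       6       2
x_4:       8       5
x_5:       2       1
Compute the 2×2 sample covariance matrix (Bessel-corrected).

Step 1 — column means:
  mean(X_1) = (2 + 4 + 6 + 8 + 2) / 5 = 22/5 = 4.4
  mean(X_2) = (8 + 4 + 2 + 5 + 1) / 5 = 20/5 = 4

Step 2 — sample covariance S[i,j] = (1/(n-1)) · Σ_k (x_{k,i} - mean_i) · (x_{k,j} - mean_j), with n-1 = 4.
  S[X_1,X_1] = ((-2.4)·(-2.4) + (-0.4)·(-0.4) + (1.6)·(1.6) + (3.6)·(3.6) + (-2.4)·(-2.4)) / 4 = 27.2/4 = 6.8
  S[X_1,X_2] = ((-2.4)·(4) + (-0.4)·(0) + (1.6)·(-2) + (3.6)·(1) + (-2.4)·(-3)) / 4 = -2/4 = -0.5
  S[X_2,X_2] = ((4)·(4) + (0)·(0) + (-2)·(-2) + (1)·(1) + (-3)·(-3)) / 4 = 30/4 = 7.5

S is symmetric (S[j,i] = S[i,j]). Assembling:

S = [[6.8, -0.5],
 [-0.5, 7.5]]


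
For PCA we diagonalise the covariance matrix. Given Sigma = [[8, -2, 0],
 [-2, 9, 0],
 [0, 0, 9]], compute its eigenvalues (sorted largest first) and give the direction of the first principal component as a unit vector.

Step 1 — characteristic polynomial p(λ) = det(λI - Sigma) = λ³ - tr·λ² + c_1·λ - det, where tr = trace, c_1 = sum of the principal 2×2 minors, det = det(Sigma):
  tr = 8 + 9 + 9 = 26,
  c_1 = (8·9 - (-2)²) + (8·9 - (0)²) + (9·9 - (0)²) = 68 + 72 + 81 = 221,
  det = 8·(9·9 - (0)²) - (-2)·((-2)·9 - (0)·(0)) + (0)·((-2)·(0) - 9·(0)) = 8·(81) - (-2)·(-18) + (0)·(0) = 612.
  So p(λ) = λ³ - 26λ² + 221λ - 612.
Step 2 — look for an integer root (rational root theorem: any rational root is an integer divisor of 612). Testing λ = 9:
  p(9) = 729 - 2106 + 1989 - 612 = 0  ✓
  Dividing out (λ - 9): p(λ) = (λ - 9)(λ² - 17λ + 68).
Step 3 — remaining eigenvalues from the quadratic λ² - 17λ + 68 = 0:
  Δ = 17² - 4·68 = 289 - 272 = 17,  λ = (17 ± √17)/2 = (17 ± 4.1231)/2 ≈ 10.5616 or 6.4384.
  Sorted: λ_1 = 10.5616,  λ_2 = 9,  λ_3 = 6.4384  (check: sum = 26 = tr ✓).

Step 4 — unit eigenvector for λ_1 ≈ 10.5616: v spans the null space of (Sigma - λ_1 I), whose rows are
  r_1 = (-2.5616, -2, 0),  r_2 = (-2, -1.5616, 0),  r_3 = (0, 0, -1.5616).
  v is orthogonal to every row, so take v ∝ r_1 × r_3 = ((-2)·(-1.5616) - (0)·(0), (0)·(0) - (-2.5616)·(-1.5616), (-2.5616)·(0) - (-2)·(0)) ≈ (3.1231, -4, 0).
  Let u = (3.1231, -4, 0).
  ||u|| = √((3.1231)² + (-4)² + (0)²) = √(25.7538) ≈ 5.0748,  v_1 = u/||u|| ≈ (0.6154, -0.7882, 0) (||v_1|| = 1).

λ_1 = 10.5616,  λ_2 = 9,  λ_3 = 6.4384;  v_1 ≈ (0.6154, -0.7882, 0)


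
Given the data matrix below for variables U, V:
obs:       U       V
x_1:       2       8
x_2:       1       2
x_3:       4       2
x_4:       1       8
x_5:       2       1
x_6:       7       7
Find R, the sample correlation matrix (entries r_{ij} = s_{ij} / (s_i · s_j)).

Step 1 — column means:
  mean(U) = (2 + 1 + 4 + 1 + 2 + 7) / 6 = 17/6 = 2.8333
  mean(V) = (8 + 2 + 2 + 8 + 1 + 7) / 6 = 28/6 = 4.6667

Step 2 — sample variances and covariances s[i,j] = (1/(n-1)) · Σ_k (x_{k,i} - mean_i) · (x_{k,j} - mean_j), with n-1 = 5:
  s[U,U] = ((-0.8333)·(-0.8333) + (-1.8333)·(-1.8333) + (1.1667)·(1.1667) + (-1.8333)·(-1.8333) + (-0.8333)·(-0.8333) + (4.1667)·(4.1667)) / 5 = 26.8333/5 = 5.3667
  s[U,V] = ((-0.8333)·(3.3333) + (-1.8333)·(-2.6667) + (1.1667)·(-2.6667) + (-1.8333)·(3.3333) + (-0.8333)·(-3.6667) + (4.1667)·(2.3333)) / 5 = 5.6667/5 = 1.1333
  s[V,V] = ((3.3333)·(3.3333) + (-2.6667)·(-2.6667) + (-2.6667)·(-2.6667) + (3.3333)·(3.3333) + (-3.6667)·(-3.6667) + (2.3333)·(2.3333)) / 5 = 55.3333/5 = 11.0667
  Sample standard deviations s_i = √(s[i,i]):
  s(U) = √(5.3667) = 2.3166
  s(V) = √(11.0667) = 3.3267

Step 3 — r_{ij} = s_{ij} / (s_i · s_j):
  r[U,U] = 1 (diagonal).
  r[U,V] = 1.1333 / (2.3166 · 3.3267) = 1.1333 / 7.7066 = 0.1471
  r[V,V] = 1 (diagonal).

R is symmetric with unit diagonal. Assembling:

R = [[1, 0.1471],
 [0.1471, 1]]


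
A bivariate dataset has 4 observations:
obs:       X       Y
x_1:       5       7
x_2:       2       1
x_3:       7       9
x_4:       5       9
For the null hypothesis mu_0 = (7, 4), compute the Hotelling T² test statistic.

Step 1 — sample mean vector:
  mean(X) = (5 + 2 + 7 + 5) / 4 = 19/4 = 4.75
  mean(Y) = (7 + 1 + 9 + 9) / 4 = 26/4 = 6.5
  x̄ = (4.75, 6.5),  deviation x̄ - mu_0 = (4.75, 6.5) - (7, 4) = (-2.25, 2.5).

Step 2 — sample covariance matrix, S[i,j] = (1/(n-1)) · Σ_k (x_{k,i} - mean_i) · (x_{k,j} - mean_j), divisor n-1 = 3:
  S[X,X] = ((0.25)·(0.25) + (-2.75)·(-2.75) + (2.25)·(2.25) + (0.25)·(0.25)) / 3 = 12.75/3 = 4.25
  S[X,Y] = ((0.25)·(0.5) + (-2.75)·(-5.5) + (2.25)·(2.5) + (0.25)·(2.5)) / 3 = 21.5/3 = 7.1667
  S[Y,Y] = ((0.5)·(0.5) + (-5.5)·(-5.5) + (2.5)·(2.5) + (2.5)·(2.5)) / 3 = 43/3 = 14.3333
  S = [[4.25, 7.1667],
 [7.1667, 14.3333]].

Step 3 — invert S. det(S) = 4.25·14.3333 - (7.1667)² = 9.5556.
  S^{-1} = (1/det) · [[d, -b], [-b, a]] = [[1.5, -0.75],
 [-0.75, 0.4448]].

Step 4 — quadratic form (x̄ - mu_0)^T · S^{-1} · (x̄ - mu_0):
  S^{-1} · (x̄ - mu_0) = (-5.25, 2.7994),
  (x̄ - mu_0)^T · [...] = (-2.25)·(-5.25) + (2.5)·(2.7994) = 18.811.

Step 5 — scale by n: T² = 4 · 18.811 = 75.2442.

T² ≈ 75.2442


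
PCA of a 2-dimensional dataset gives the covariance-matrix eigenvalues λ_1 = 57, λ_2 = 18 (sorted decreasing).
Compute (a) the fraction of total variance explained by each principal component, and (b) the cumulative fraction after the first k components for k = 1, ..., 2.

Step 1 — total variance = trace(Sigma) = Σ λ_i = 57 + 18 = 75.

Step 2 — fraction explained by component i = λ_i / Σ λ:
  PC1: 57/75 = 0.76
  PC2: 18/75 = 0.24

Step 3 — cumulative fraction after k components = (λ_1 + ... + λ_k) / Σ λ:
  k = 1: 57/75 = 0.76
  k = 2: (57 + 18)/75 = 75/75 = 1

Summary (fraction, with percent):

explained: PC1 0.76 (76%), PC2 0.24 (24%);  cumulative: 0.76, 1


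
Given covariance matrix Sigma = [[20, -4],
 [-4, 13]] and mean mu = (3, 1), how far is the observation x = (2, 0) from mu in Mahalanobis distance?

Step 1 — centre the observation: (x - mu) = (-1, -1).

Step 2 — invert Sigma. det(Sigma) = 20·13 - (-4)² = 244.
  Sigma^{-1} = (1/det) · [[d, -b], [-b, a]] = [[0.0533, 0.0164],
 [0.0164, 0.082]].

Step 3 — form the quadratic (x - mu)^T · Sigma^{-1} · (x - mu):
  Sigma^{-1} · (x - mu) = (-0.0697, -0.0984).
  (x - mu)^T · [Sigma^{-1} · (x - mu)] = (-1)·(-0.0697) + (-1)·(-0.0984) = 0.168.

Step 4 — take square root: d = √(0.168) ≈ 0.4099.

d(x, mu) = √(0.168) ≈ 0.4099


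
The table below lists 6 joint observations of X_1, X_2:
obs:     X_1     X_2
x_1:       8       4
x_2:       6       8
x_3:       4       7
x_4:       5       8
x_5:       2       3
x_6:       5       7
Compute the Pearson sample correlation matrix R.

Step 1 — column means:
  mean(X_1) = (8 + 6 + 4 + 5 + 2 + 5) / 6 = 30/6 = 5
  mean(X_2) = (4 + 8 + 7 + 8 + 3 + 7) / 6 = 37/6 = 6.1667

Step 2 — sample variances and covariances s[i,j] = (1/(n-1)) · Σ_k (x_{k,i} - mean_i) · (x_{k,j} - mean_j), with n-1 = 5:
  s[X_1,X_1] = ((3)·(3) + (1)·(1) + (-1)·(-1) + (0)·(0) + (-3)·(-3) + (0)·(0)) / 5 = 20/5 = 4
  s[X_1,X_2] = ((3)·(-2.1667) + (1)·(1.8333) + (-1)·(0.8333) + (0)·(1.8333) + (-3)·(-3.1667) + (0)·(0.8333)) / 5 = 4/5 = 0.8
  s[X_2,X_2] = ((-2.1667)·(-2.1667) + (1.8333)·(1.8333) + (0.8333)·(0.8333) + (1.8333)·(1.8333) + (-3.1667)·(-3.1667) + (0.8333)·(0.8333)) / 5 = 22.8333/5 = 4.5667
  Sample standard deviations s_i = √(s[i,i]):
  s(X_1) = √(4) = 2
  s(X_2) = √(4.5667) = 2.137

Step 3 — r_{ij} = s_{ij} / (s_i · s_j):
  r[X_1,X_1] = 1 (diagonal).
  r[X_1,X_2] = 0.8 / (2 · 2.137) = 0.8 / 4.274 = 0.1872
  r[X_2,X_2] = 1 (diagonal).

R is symmetric with unit diagonal. Assembling:

R = [[1, 0.1872],
 [0.1872, 1]]


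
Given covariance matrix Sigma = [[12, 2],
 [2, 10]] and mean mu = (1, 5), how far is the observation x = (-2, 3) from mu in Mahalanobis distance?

Step 1 — centre the observation: (x - mu) = (-3, -2).

Step 2 — invert Sigma. det(Sigma) = 12·10 - (2)² = 116.
  Sigma^{-1} = (1/det) · [[d, -b], [-b, a]] = [[0.0862, -0.0172],
 [-0.0172, 0.1034]].

Step 3 — form the quadratic (x - mu)^T · Sigma^{-1} · (x - mu):
  Sigma^{-1} · (x - mu) = (-0.2241, -0.1552).
  (x - mu)^T · [Sigma^{-1} · (x - mu)] = (-3)·(-0.2241) + (-2)·(-0.1552) = 0.9828.

Step 4 — take square root: d = √(0.9828) ≈ 0.9913.

d(x, mu) = √(0.9828) ≈ 0.9913


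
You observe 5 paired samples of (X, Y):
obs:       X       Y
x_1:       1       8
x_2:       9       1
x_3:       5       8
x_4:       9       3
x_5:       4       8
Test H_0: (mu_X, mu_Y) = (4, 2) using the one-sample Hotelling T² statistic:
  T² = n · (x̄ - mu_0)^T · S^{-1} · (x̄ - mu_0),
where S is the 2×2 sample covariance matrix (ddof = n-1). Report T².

Step 1 — sample mean vector:
  mean(X) = (1 + 9 + 5 + 9 + 4) / 5 = 28/5 = 5.6
  mean(Y) = (8 + 1 + 8 + 3 + 8) / 5 = 28/5 = 5.6
  x̄ = (5.6, 5.6),  deviation x̄ - mu_0 = (5.6, 5.6) - (4, 2) = (1.6, 3.6).

Step 2 — sample covariance matrix, S[i,j] = (1/(n-1)) · Σ_k (x_{k,i} - mean_i) · (x_{k,j} - mean_j), divisor n-1 = 4:
  S[X,X] = ((-4.6)·(-4.6) + (3.4)·(3.4) + (-0.6)·(-0.6) + (3.4)·(3.4) + (-1.6)·(-1.6)) / 4 = 47.2/4 = 11.8
  S[X,Y] = ((-4.6)·(2.4) + (3.4)·(-4.6) + (-0.6)·(2.4) + (3.4)·(-2.6) + (-1.6)·(2.4)) / 4 = -40.8/4 = -10.2
  S[Y,Y] = ((2.4)·(2.4) + (-4.6)·(-4.6) + (2.4)·(2.4) + (-2.6)·(-2.6) + (2.4)·(2.4)) / 4 = 45.2/4 = 11.3
  S = [[11.8, -10.2],
 [-10.2, 11.3]].

Step 3 — invert S. det(S) = 11.8·11.3 - (-10.2)² = 29.3.
  S^{-1} = (1/det) · [[d, -b], [-b, a]] = [[0.3857, 0.3481],
 [0.3481, 0.4027]].

Step 4 — quadratic form (x̄ - mu_0)^T · S^{-1} · (x̄ - mu_0):
  S^{-1} · (x̄ - mu_0) = (1.8703, 2.0068),
  (x̄ - mu_0)^T · [...] = (1.6)·(1.8703) + (3.6)·(2.0068) = 10.2171.

Step 5 — scale by n: T² = 5 · 10.2171 = 51.0853.

T² ≈ 51.0853


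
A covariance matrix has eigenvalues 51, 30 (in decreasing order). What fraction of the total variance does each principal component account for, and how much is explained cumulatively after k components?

Step 1 — total variance = trace(Sigma) = Σ λ_i = 51 + 30 = 81.

Step 2 — fraction explained by component i = λ_i / Σ λ:
  PC1: 51/81 = 0.6296
  PC2: 30/81 = 0.3704

Step 3 — cumulative fraction after k components = (λ_1 + ... + λ_k) / Σ λ:
  k = 1: 51/81 = 0.6296
  k = 2: (51 + 30)/81 = 81/81 = 1

Summary (fraction, with percent):

explained: PC1 0.6296 (62.96%), PC2 0.3704 (37.04%);  cumulative: 0.6296, 1


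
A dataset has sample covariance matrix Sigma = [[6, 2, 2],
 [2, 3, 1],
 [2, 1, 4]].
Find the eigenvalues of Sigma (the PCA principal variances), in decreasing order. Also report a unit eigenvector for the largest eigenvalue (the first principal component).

Step 1 — characteristic polynomial p(λ) = det(λI - Sigma) = λ³ - tr·λ² + c_1·λ - det, where tr = trace, c_1 = sum of the principal 2×2 minors, det = det(Sigma):
  tr = 6 + 3 + 4 = 13,
  c_1 = (6·3 - (2)²) + (6·4 - (2)²) + (3·4 - (1)²) = 14 + 20 + 11 = 45,
  det = 6·(3·4 - (1)²) - (2)·((2)·4 - (1)·(2)) + (2)·((2)·(1) - 3·(2)) = 6·(11) - (2)·(6) + (2)·(-4) = 46.
  So p(λ) = λ³ - 13λ² + 45λ - 46.
Step 2 — look for an integer root (rational root theorem: any rational root is an integer divisor of 46). Testing λ = 2:
  p(2) = 8 - 52 + 90 - 46 = 0  ✓
  Dividing out (λ - 2): p(λ) = (λ - 2)(λ² - 11λ + 23).
Step 3 — remaining eigenvalues from the quadratic λ² - 11λ + 23 = 0:
  Δ = 11² - 4·23 = 121 - 92 = 29,  λ = (11 ± √29)/2 = (11 ± 5.3852)/2 ≈ 8.1926 or 2.8074.
  Sorted: λ_1 = 8.1926,  λ_2 = 2.8074,  λ_3 = 2  (check: sum = 13 = tr ✓).

Step 4 — unit eigenvector for λ_1 ≈ 8.1926: v spans the null space of (Sigma - λ_1 I), whose rows are
  r_1 = (-2.1926, 2, 2),  r_2 = (2, -5.1926, 1),  r_3 = (2, 1, -4.1926).
  v is orthogonal to every row, so take v ∝ r_1 × r_2 = ((2)·(1) - (2)·(-5.1926), (2)·(2) - (-2.1926)·(1), (-2.1926)·(-5.1926) - (2)·(2)) ≈ (12.3852, 6.1926, 7.3852).
  Let u = (12.3852, 6.1926, 7.3852).
  ||u|| = √((12.3852)² + (6.1926)² + (7.3852)²) = √(246.281) ≈ 15.6933,  v_1 = u/||u|| ≈ (0.7892, 0.3946, 0.4706) (||v_1|| = 1).

λ_1 = 8.1926,  λ_2 = 2.8074,  λ_3 = 2;  v_1 ≈ (0.7892, 0.3946, 0.4706)


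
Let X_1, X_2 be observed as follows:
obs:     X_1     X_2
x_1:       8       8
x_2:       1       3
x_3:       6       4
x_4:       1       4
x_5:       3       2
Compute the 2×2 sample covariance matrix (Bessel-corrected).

Step 1 — column means:
  mean(X_1) = (8 + 1 + 6 + 1 + 3) / 5 = 19/5 = 3.8
  mean(X_2) = (8 + 3 + 4 + 4 + 2) / 5 = 21/5 = 4.2

Step 2 — sample covariance S[i,j] = (1/(n-1)) · Σ_k (x_{k,i} - mean_i) · (x_{k,j} - mean_j), with n-1 = 4.
  S[X_1,X_1] = ((4.2)·(4.2) + (-2.8)·(-2.8) + (2.2)·(2.2) + (-2.8)·(-2.8) + (-0.8)·(-0.8)) / 4 = 38.8/4 = 9.7
  S[X_1,X_2] = ((4.2)·(3.8) + (-2.8)·(-1.2) + (2.2)·(-0.2) + (-2.8)·(-0.2) + (-0.8)·(-2.2)) / 4 = 21.2/4 = 5.3
  S[X_2,X_2] = ((3.8)·(3.8) + (-1.2)·(-1.2) + (-0.2)·(-0.2) + (-0.2)·(-0.2) + (-2.2)·(-2.2)) / 4 = 20.8/4 = 5.2

S is symmetric (S[j,i] = S[i,j]). Assembling:

S = [[9.7, 5.3],
 [5.3, 5.2]]


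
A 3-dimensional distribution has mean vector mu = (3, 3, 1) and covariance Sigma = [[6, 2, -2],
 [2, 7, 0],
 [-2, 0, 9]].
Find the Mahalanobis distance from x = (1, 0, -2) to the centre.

Step 1 — centre the observation: (x - mu) = (-2, -3, -3).

Step 2 — invert Sigma (cofactor / det for 3×3, or solve directly):
  Sigma^{-1} = [[0.2006, -0.0573, 0.0446],
 [-0.0573, 0.1592, -0.0127],
 [0.0446, -0.0127, 0.121]].

Step 3 — form the quadratic (x - mu)^T · Sigma^{-1} · (x - mu):
  Sigma^{-1} · (x - mu) = (-0.3631, -0.3248, -0.414).
  (x - mu)^T · [Sigma^{-1} · (x - mu)] = (-2)·(-0.3631) + (-3)·(-0.3248) + (-3)·(-0.414) = 2.9427.

Step 4 — take square root: d = √(2.9427) ≈ 1.7154.

d(x, mu) = √(2.9427) ≈ 1.7154


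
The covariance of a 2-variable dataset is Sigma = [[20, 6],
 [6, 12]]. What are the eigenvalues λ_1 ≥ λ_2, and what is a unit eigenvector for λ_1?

Step 1 — characteristic polynomial of 2×2 Sigma:
  det(Sigma - λI) = λ² - trace · λ + det = 0.
  trace = 20 + 12 = 32, det = 20·12 - (6)² = 204.
Step 2 — discriminant:
  Δ = trace² - 4·det = 1024 - 816 = 208.
Step 3 — eigenvalues:
  λ = (trace ± √Δ)/2 = (32 ± 14.4222)/2,
  λ_1 = 23.2111,  λ_2 = 8.7889.

Step 4 — unit eigenvector for λ_1: solve (Sigma - λ_1 I)v = 0. First row:
  (20 - 23.2111)·v_x + (6)·v_y = 0, i.e. (-3.2111)·v_x + (6)·v_y = 0,
  so v ∝ (b, λ_1 - a) = (6, 3.2111) = u.
  ||u|| = √((6)² + (3.2111)²) = √(46.3112) ≈ 6.8052,
  v_1 = u/||u|| ≈ (0.8817, 0.4719) (||v_1|| = 1).

λ_1 = 23.2111,  λ_2 = 8.7889;  v_1 ≈ (0.8817, 0.4719)


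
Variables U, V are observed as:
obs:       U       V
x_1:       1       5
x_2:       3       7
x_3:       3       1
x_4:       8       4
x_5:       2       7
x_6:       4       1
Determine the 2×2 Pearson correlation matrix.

Step 1 — column means:
  mean(U) = (1 + 3 + 3 + 8 + 2 + 4) / 6 = 21/6 = 3.5
  mean(V) = (5 + 7 + 1 + 4 + 7 + 1) / 6 = 25/6 = 4.1667

Step 2 — sample variances and covariances s[i,j] = (1/(n-1)) · Σ_k (x_{k,i} - mean_i) · (x_{k,j} - mean_j), with n-1 = 5:
  s[U,U] = ((-2.5)·(-2.5) + (-0.5)·(-0.5) + (-0.5)·(-0.5) + (4.5)·(4.5) + (-1.5)·(-1.5) + (0.5)·(0.5)) / 5 = 29.5/5 = 5.9
  s[U,V] = ((-2.5)·(0.8333) + (-0.5)·(2.8333) + (-0.5)·(-3.1667) + (4.5)·(-0.1667) + (-1.5)·(2.8333) + (0.5)·(-3.1667)) / 5 = -8.5/5 = -1.7
  s[V,V] = ((0.8333)·(0.8333) + (2.8333)·(2.8333) + (-3.1667)·(-3.1667) + (-0.1667)·(-0.1667) + (2.8333)·(2.8333) + (-3.1667)·(-3.1667)) / 5 = 36.8333/5 = 7.3667
  Sample standard deviations s_i = √(s[i,i]):
  s(U) = √(5.9) = 2.429
  s(V) = √(7.3667) = 2.7142

Step 3 — r_{ij} = s_{ij} / (s_i · s_j):
  r[U,U] = 1 (diagonal).
  r[U,V] = -1.7 / (2.429 · 2.7142) = -1.7 / 6.5927 = -0.2579
  r[V,V] = 1 (diagonal).

R is symmetric with unit diagonal. Assembling:

R = [[1, -0.2579],
 [-0.2579, 1]]


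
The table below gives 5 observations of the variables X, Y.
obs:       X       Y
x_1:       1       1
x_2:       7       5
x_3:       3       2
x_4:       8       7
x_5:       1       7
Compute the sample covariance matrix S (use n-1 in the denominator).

Step 1 — column means:
  mean(X) = (1 + 7 + 3 + 8 + 1) / 5 = 20/5 = 4
  mean(Y) = (1 + 5 + 2 + 7 + 7) / 5 = 22/5 = 4.4

Step 2 — sample covariance S[i,j] = (1/(n-1)) · Σ_k (x_{k,i} - mean_i) · (x_{k,j} - mean_j), with n-1 = 4.
  S[X,X] = ((-3)·(-3) + (3)·(3) + (-1)·(-1) + (4)·(4) + (-3)·(-3)) / 4 = 44/4 = 11
  S[X,Y] = ((-3)·(-3.4) + (3)·(0.6) + (-1)·(-2.4) + (4)·(2.6) + (-3)·(2.6)) / 4 = 17/4 = 4.25
  S[Y,Y] = ((-3.4)·(-3.4) + (0.6)·(0.6) + (-2.4)·(-2.4) + (2.6)·(2.6) + (2.6)·(2.6)) / 4 = 31.2/4 = 7.8

S is symmetric (S[j,i] = S[i,j]). Assembling:

S = [[11, 4.25],
 [4.25, 7.8]]


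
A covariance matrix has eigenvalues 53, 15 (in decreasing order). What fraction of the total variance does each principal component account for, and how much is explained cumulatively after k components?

Step 1 — total variance = trace(Sigma) = Σ λ_i = 53 + 15 = 68.

Step 2 — fraction explained by component i = λ_i / Σ λ:
  PC1: 53/68 = 0.7794
  PC2: 15/68 = 0.2206

Step 3 — cumulative fraction after k components = (λ_1 + ... + λ_k) / Σ λ:
  k = 1: 53/68 = 0.7794
  k = 2: (53 + 15)/68 = 68/68 = 1

Summary (fraction, with percent):

explained: PC1 0.7794 (77.94%), PC2 0.2206 (22.06%);  cumulative: 0.7794, 1


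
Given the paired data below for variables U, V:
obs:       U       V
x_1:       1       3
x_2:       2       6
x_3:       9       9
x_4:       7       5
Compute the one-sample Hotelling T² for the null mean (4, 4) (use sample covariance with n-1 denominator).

Step 1 — sample mean vector:
  mean(U) = (1 + 2 + 9 + 7) / 4 = 19/4 = 4.75
  mean(V) = (3 + 6 + 9 + 5) / 4 = 23/4 = 5.75
  x̄ = (4.75, 5.75),  deviation x̄ - mu_0 = (4.75, 5.75) - (4, 4) = (0.75, 1.75).

Step 2 — sample covariance matrix, S[i,j] = (1/(n-1)) · Σ_k (x_{k,i} - mean_i) · (x_{k,j} - mean_j), divisor n-1 = 3:
  S[U,U] = ((-3.75)·(-3.75) + (-2.75)·(-2.75) + (4.25)·(4.25) + (2.25)·(2.25)) / 3 = 44.75/3 = 14.9167
  S[U,V] = ((-3.75)·(-2.75) + (-2.75)·(0.25) + (4.25)·(3.25) + (2.25)·(-0.75)) / 3 = 21.75/3 = 7.25
  S[V,V] = ((-2.75)·(-2.75) + (0.25)·(0.25) + (3.25)·(3.25) + (-0.75)·(-0.75)) / 3 = 18.75/3 = 6.25
  S = [[14.9167, 7.25],
 [7.25, 6.25]].

Step 3 — invert S. det(S) = 14.9167·6.25 - (7.25)² = 40.6667.
  S^{-1} = (1/det) · [[d, -b], [-b, a]] = [[0.1537, -0.1783],
 [-0.1783, 0.3668]].

Step 4 — quadratic form (x̄ - mu_0)^T · S^{-1} · (x̄ - mu_0):
  S^{-1} · (x̄ - mu_0) = (-0.1967, 0.5082),
  (x̄ - mu_0)^T · [...] = (0.75)·(-0.1967) + (1.75)·(0.5082) = 0.7418.

Step 5 — scale by n: T² = 4 · 0.7418 = 2.9672.

T² ≈ 2.9672


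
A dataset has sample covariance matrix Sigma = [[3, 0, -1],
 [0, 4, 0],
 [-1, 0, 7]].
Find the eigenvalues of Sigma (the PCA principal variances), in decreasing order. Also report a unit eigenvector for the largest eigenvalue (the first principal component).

Step 1 — characteristic polynomial p(λ) = det(λI - Sigma) = λ³ - tr·λ² + c_1·λ - det, where tr = trace, c_1 = sum of the principal 2×2 minors, det = det(Sigma):
  tr = 3 + 4 + 7 = 14,
  c_1 = (3·4 - (0)²) + (3·7 - (-1)²) + (4·7 - (0)²) = 12 + 20 + 28 = 60,
  det = 3·(4·7 - (0)²) - (0)·((0)·7 - (0)·(-1)) + (-1)·((0)·(0) - 4·(-1)) = 3·(28) - (0)·(0) + (-1)·(4) = 80.
  So p(λ) = λ³ - 14λ² + 60λ - 80.
Step 2 — look for an integer root (rational root theorem: any rational root is an integer divisor of 80). Testing λ = 4:
  p(4) = 64 - 224 + 240 - 80 = 0  ✓
  Dividing out (λ - 4): p(λ) = (λ - 4)(λ² - 10λ + 20).
Step 3 — remaining eigenvalues from the quadratic λ² - 10λ + 20 = 0:
  Δ = 10² - 4·20 = 100 - 80 = 20,  λ = (10 ± √20)/2 = (10 ± 4.4721)/2 ≈ 7.2361 or 2.7639.
  Sorted: λ_1 = 7.2361,  λ_2 = 4,  λ_3 = 2.7639  (check: sum = 14 = tr ✓).

Step 4 — unit eigenvector for λ_1 ≈ 7.2361: v spans the null space of (Sigma - λ_1 I), whose rows are
  r_1 = (-4.2361, 0, -1),  r_2 = (0, -3.2361, 0),  r_3 = (-1, 0, -0.2361).
  v is orthogonal to every row, so take v ∝ r_1 × r_2 = ((0)·(0) - (-1)·(-3.2361), (-1)·(0) - (-4.2361)·(0), (-4.2361)·(-3.2361) - (0)·(0)) ≈ (-3.2361, 0, 13.7082).
  Rescale (multiply by -1 so the first nonzero entry is positive): u = (3.2361, 0, -13.7082).
  ||u|| = √((3.2361)² + (0)² + (-13.7082)²) = √(198.387) ≈ 14.085,  v_1 = u/||u|| ≈ (0.2298, 0, -0.9732) (||v_1|| = 1).

λ_1 = 7.2361,  λ_2 = 4,  λ_3 = 2.7639;  v_1 ≈ (0.2298, 0, -0.9732)
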